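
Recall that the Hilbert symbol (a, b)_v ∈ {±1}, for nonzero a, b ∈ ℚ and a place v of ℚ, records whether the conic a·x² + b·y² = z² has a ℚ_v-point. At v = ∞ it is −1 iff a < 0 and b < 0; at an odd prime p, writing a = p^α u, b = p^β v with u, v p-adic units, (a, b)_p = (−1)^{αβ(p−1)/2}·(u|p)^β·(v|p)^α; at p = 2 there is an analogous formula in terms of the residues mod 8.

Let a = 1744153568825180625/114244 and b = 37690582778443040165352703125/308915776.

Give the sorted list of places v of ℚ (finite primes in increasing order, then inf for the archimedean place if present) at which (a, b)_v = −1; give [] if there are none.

(a, b) ≡ (41, 177181213) mod (ℚ^×)²; places V = {2, 3, 5, 7, 11, 13, 19, 23, 29, 31, 41, ∞}.
(a,b)_7: α=2, u≡3; β=0, v≡6 (mod 7); (3|7)=-1, (6|7)=-1; sign (−1)^0·-1^0·-1^2 = +1.
(a,b)_∞: sgn(41)=+, sgn(177181213)=+, so +1.
(a,b)_3: α=2, u≡2; β=6, v≡1 (mod 3); (2|3)=-1, (1|3)=+1; sign (−1)^0·-1^6·+1^2 = +1.
(a,b)_41: α=1, u≡40; β=1, v≡19 (mod 41); (40|41)=+1, (19|41)=-1; sign (−1)^0·+1^1·-1^1 = -1.
(a,b)_11: α=0, u≡10; β=3, v≡2 (mod 11); (10|11)=-1, (2|11)=-1; sign (−1)^0·-1^3·-1^0 = -1.
(a,b)_2: α=-2, β=-6; u≡1, v≡5 (mod 8); ε(u)ε(v)=0·0, αω(v)=-2·1, βω(u)=-6·0; sum ≡ 0  ⇒  +1.
(a,b)_13: α=-4, u≡2; β=-6, v≡10 (mod 13); (2|13)=-1, (10|13)=+1; sign (−1)^0·-1^-6·+1^-4 = +1.
(a,b)_31: α=2, u≡5; β=3, v≡21 (mod 31); (5|31)=+1, (21|31)=-1; sign (−1)^0·+1^3·-1^2 = +1.
(a,b)_19: α=2, u≡10; β=3, v≡2 (mod 19); (10|19)=-1, (2|19)=-1; sign (−1)^0·-1^3·-1^2 = -1.
(a,b)_23: α=2, u≡3; β=3, v≡16 (mod 23); (3|23)=+1, (16|23)=+1; sign (−1)^0·+1^3·+1^2 = +1.
(a,b)_29: α=2, u≡8; β=3, v≡20 (mod 29); (8|29)=-1, (20|29)=+1; sign (−1)^0·-1^3·+1^2 = -1.
(a,b)_5: α=4, u≡1; β=6, v≡3 (mod 5); (1|5)=+1, (3|5)=-1; sign (−1)^0·+1^6·-1^4 = +1.
(41, 177181213 / ℚ) ramifies at {11, 19, 29, 41}: a division algebra.

[11, 19, 29, 41]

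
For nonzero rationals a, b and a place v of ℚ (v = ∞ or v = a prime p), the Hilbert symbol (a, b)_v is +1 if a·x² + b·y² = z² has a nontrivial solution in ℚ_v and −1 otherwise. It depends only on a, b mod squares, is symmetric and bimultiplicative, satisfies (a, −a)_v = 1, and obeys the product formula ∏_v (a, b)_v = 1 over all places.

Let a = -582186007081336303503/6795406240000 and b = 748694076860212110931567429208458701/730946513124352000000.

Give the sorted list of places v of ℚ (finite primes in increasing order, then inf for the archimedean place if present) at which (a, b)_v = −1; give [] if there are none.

(a, b) ≡ (-407, 483) mod (ℚ^×)²; places V = {2, 3, 5, 7, 11, 13, 19, 23, 31, 37, 59, ∞}.
(a,b)_13: α=2, u≡3; β=4, v≡2 (mod 13); (3|13)=+1, (2|13)=-1; sign (−1)^0·+1^4·-1^2 = +1.
(a,b)_7: α=-6, u≡6; β=-11, v≡6 (mod 7); (6|7)=-1, (6|7)=-1; sign (−1)^0·-1^-11·-1^-6 = -1.
(a,b)_23: α=2, u≡19; β=3, v≡10 (mod 23); (19|23)=-1, (10|23)=-1; sign (−1)^0·-1^3·-1^2 = -1.
(a,b)_31: α=2, u≡17; β=4, v≡2 (mod 31); (17|31)=-1, (2|31)=+1; sign (−1)^0·-1^4·+1^2 = +1.
(a,b)_59: α=2, u≡30; β=4, v≡13 (mod 59); (30|59)=-1, (13|59)=-1; sign (−1)^0·-1^4·-1^2 = +1.
(a,b)_37: α=1, u≡4; β=2, v≡13 (mod 37); (4|37)=+1, (13|37)=-1; sign (−1)^0·+1^2·-1^1 = -1.
(a,b)_5: α=-4, u≡3; β=-6, v≡2 (mod 5); (3|5)=-1, (2|5)=-1; sign (−1)^0·-1^-6·-1^-4 = +1.
(a,b)_2: α=-8, β=-16; u≡1, v≡3 (mod 8); ε(u)ε(v)=0·1, αω(v)=-8·1, βω(u)=-16·0; sum ≡ 0  ⇒  +1.
(a,b)_∞: sgn(-407)=−, sgn(483)=+, so +1.
(a,b)_19: α=-2, u≡7; β=-2, v≡8 (mod 19); (7|19)=+1, (8|19)=-1; sign (−1)^0·+1^-2·-1^-2 = +1.
(a,b)_11: α=1, u≡10; β=2, v≡6 (mod 11); (10|11)=-1, (6|11)=-1; sign (−1)^0·-1^2·-1^1 = -1.
(a,b)_3: α=14, u≡1; β=19, v≡2 (mod 3); (1|3)=+1, (2|3)=-1; sign (−1)^0·+1^19·-1^14 = +1.
(-407, 483 / ℚ) ramifies at {7, 11, 23, 37}: a division algebra.

[7, 11, 23, 37]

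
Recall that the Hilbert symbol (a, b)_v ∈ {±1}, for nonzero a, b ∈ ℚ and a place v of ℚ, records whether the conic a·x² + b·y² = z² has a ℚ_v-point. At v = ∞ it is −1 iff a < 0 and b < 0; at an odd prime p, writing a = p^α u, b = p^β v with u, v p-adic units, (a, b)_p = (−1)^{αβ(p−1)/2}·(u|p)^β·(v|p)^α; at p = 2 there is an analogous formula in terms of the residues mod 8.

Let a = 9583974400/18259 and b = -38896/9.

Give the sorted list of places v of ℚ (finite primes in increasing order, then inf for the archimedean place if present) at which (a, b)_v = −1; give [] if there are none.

[7, 11]

Mod squares: a ≡ 58786, b ≡ -2431. Check v ∈ {∞, 2, 3, 5, 7, 11, 13, 17, 19, 31}.
v=31: a=31^-2·(≡9), b=31^0·(≡1) mod 31; (9|31)=+1, (1|31)=+1; (−1)^{-2·0·15}·(+1)^0·(+1)^-2 = +1.
v=19: a=19^-1·(≡16), b=19^0·(≡6) mod 19; (16|19)=+1, (6|19)=+1; (−1)^{-1·0·9}·(+1)^0·(+1)^-1 = +1.
v=5: a=5^2·(≡4), b=5^0·(≡1) mod 5; (4|5)=+1, (1|5)=+1; (−1)^{2·0·2}·(+1)^0·(+1)^2 = +1.
v=17: a=17^1·(≡3), b=17^1·(≡14) mod 17; (3|17)=-1, (14|17)=-1; (−1)^{1·1·8}·(-1)^1·(-1)^1 = +1.
v=3: a=3^0·(≡1), b=3^-2·(≡2) mod 3; (1|3)=+1, (2|3)=-1; (−1)^{0·-2·1}·(+1)^-2·(-1)^0 = +1.
v=13: a=13^1·(≡5), b=13^1·(≡7) mod 13; (5|13)=-1, (7|13)=-1; (−1)^{1·1·6}·(-1)^1·(-1)^1 = +1.
v=7: a=7^1·(≡3), b=7^0·(≡5) mod 7; (3|7)=-1, (5|7)=-1; (−1)^{1·0·3}·(-1)^0·(-1)^1 = -1.
v=11: a=11^2·(≡2), b=11^1·(≡8) mod 11; (2|11)=-1, (8|11)=-1; (−1)^{2·1·5}·(-1)^1·(-1)^2 = -1.
v=2: v_2(a)=11, v_2(b)=4; units ≡ 1, 1 (mod 8); ε·ε+αω+βω = 0·0+11·0+4·0 ≡ 0  ⇒  (a,b)_2 = +1.
v=∞: 58786 > 0 and -2431 < 0  ⇒  (a,b)_∞ = +1.
|Ram(58786, -2431)| = 2, even; anisotropic at {7, 11}.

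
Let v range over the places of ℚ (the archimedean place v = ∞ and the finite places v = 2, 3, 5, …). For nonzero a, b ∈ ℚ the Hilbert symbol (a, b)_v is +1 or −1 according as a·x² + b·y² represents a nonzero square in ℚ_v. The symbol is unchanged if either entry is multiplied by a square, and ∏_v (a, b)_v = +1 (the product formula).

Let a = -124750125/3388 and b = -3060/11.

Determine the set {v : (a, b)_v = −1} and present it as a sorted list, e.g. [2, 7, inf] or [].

[7, inf]

Mod squares: a ≡ -35, b ≡ -935. Check v ∈ {∞, 2, 3, 5, 7, 11, 17, 37}.
v=3: a=3^6·(≡1), b=3^2·(≡1) mod 3; (1|3)=+1, (1|3)=+1; (−1)^{6·2·1}·(+1)^2·(+1)^6 = +1.
v=11: a=11^-2·(≡1), b=11^-1·(≡9) mod 11; (1|11)=+1, (9|11)=+1; (−1)^{-2·-1·5}·(+1)^-1·(+1)^-2 = +1.
v=7: a=7^-1·(≡4), b=7^0·(≡5) mod 7; (4|7)=+1, (5|7)=-1; (−1)^{-1·0·3}·(+1)^0·(-1)^-1 = -1.
v=∞: -35 < 0 and -935 < 0  ⇒  (a,b)_∞ = -1.
v=17: a=17^0·(≡8), b=17^1·(≡13) mod 17; (8|17)=+1, (13|17)=+1; (−1)^{0·1·8}·(+1)^1·(+1)^0 = +1.
v=2: v_2(a)=-2, v_2(b)=2; units ≡ 5, 1 (mod 8); ε·ε+αω+βω = 0·0+-2·0+2·1 ≡ 0  ⇒  (a,b)_2 = +1.
v=37: a=37^2·(≡32), b=37^0·(≡1) mod 37; (32|37)=-1, (1|37)=+1; (−1)^{2·0·18}·(-1)^0·(+1)^2 = +1.
v=5: a=5^3·(≡3), b=5^1·(≡3) mod 5; (3|5)=-1, (3|5)=-1; (−1)^{3·1·2}·(-1)^1·(-1)^3 = +1.
|Ram(-35, -935)| = 2, even; anisotropic at {7, ∞}.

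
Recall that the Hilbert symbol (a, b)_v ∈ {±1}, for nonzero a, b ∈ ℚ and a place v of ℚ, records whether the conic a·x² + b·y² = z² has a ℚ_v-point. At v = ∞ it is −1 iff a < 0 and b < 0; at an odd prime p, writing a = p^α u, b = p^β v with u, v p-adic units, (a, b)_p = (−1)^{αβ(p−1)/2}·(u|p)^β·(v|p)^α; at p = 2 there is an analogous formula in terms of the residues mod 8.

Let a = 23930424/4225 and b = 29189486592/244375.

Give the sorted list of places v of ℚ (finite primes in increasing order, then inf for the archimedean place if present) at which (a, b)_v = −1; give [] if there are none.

Mod squares: a ≡ 13566, b ≡ 312018. Check v ∈ {∞, 2, 3, 5, 7, 13, 17, 19, 23}.
v=7: a=7^3·(≡5), b=7^3·(≡5) mod 7; (5|7)=-1, (5|7)=-1; (−1)^{3·3·3}·(-1)^3·(-1)^3 = -1.
v=13: a=13^-2·(≡2), b=13^0·(≡6) mod 13; (2|13)=-1, (6|13)=-1; (−1)^{-2·0·6}·(-1)^0·(-1)^-2 = +1.
v=2: v_2(a)=3, v_2(b)=11; units ≡ 7, 1 (mod 8); ε·ε+αω+βω = 1·0+3·0+11·0 ≡ 0  ⇒  (a,b)_2 = +1.
v=3: a=3^3·(≡1), b=3^7·(≡2) mod 3; (1|3)=+1, (2|3)=-1; (−1)^{3·7·1}·(+1)^7·(-1)^3 = +1.
v=5: a=5^-2·(≡1), b=5^-4·(≡2) mod 5; (1|5)=+1, (2|5)=-1; (−1)^{-2·-4·2}·(+1)^-4·(-1)^-2 = +1.
v=23: a=23^0·(≡19), b=23^-1·(≡7) mod 23; (19|23)=-1, (7|23)=-1; (−1)^{0·-1·11}·(-1)^-1·(-1)^0 = -1.
v=17: a=17^1·(≡8), b=17^-1·(≡12) mod 17; (8|17)=+1, (12|17)=-1; (−1)^{1·-1·8}·(+1)^-1·(-1)^1 = -1.
v=19: a=19^1·(≡17), b=19^1·(≡9) mod 19; (17|19)=+1, (9|19)=+1; (−1)^{1·1·9}·(+1)^1·(+1)^1 = -1.
v=∞: 13566 > 0 and 312018 > 0  ⇒  (a,b)_∞ = +1.
(13566, 312018 / ℚ) ramifies at {7, 17, 19, 23}: a division algebra.

[7, 17, 19, 23]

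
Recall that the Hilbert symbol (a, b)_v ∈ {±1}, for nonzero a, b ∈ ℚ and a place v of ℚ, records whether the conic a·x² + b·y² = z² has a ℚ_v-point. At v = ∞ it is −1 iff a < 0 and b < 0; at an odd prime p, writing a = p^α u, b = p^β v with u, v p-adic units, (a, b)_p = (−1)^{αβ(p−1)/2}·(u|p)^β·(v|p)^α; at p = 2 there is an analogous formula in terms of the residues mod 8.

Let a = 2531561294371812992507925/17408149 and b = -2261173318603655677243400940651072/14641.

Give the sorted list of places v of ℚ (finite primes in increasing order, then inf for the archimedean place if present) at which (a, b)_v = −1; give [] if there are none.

[17, 19, 23, 29]

(a, b) ≡ (43993, -274873) mod (ℚ^×)²; places V = {2, 3, 5, 7, 11, 17, 19, 23, 29, 37, 41, 53, ∞}.
(a,b)_19: α=4, u≡18; β=5, v≡11 (mod 19); (18|19)=-1, (11|19)=+1; sign (−1)^0·-1^5·+1^4 = -1.
(a,b)_23: α=2, u≡10; β=3, v≡3 (mod 23); (10|23)=-1, (3|23)=+1; sign (−1)^0·-1^3·+1^2 = -1.
(a,b)_7: α=2, u≡3; β=0, v≡6 (mod 7); (3|7)=-1, (6|7)=-1; sign (−1)^0·-1^0·-1^2 = +1.
(a,b)_11: α=-4, u≡3; β=-4, v≡6 (mod 11); (3|11)=+1, (6|11)=-1; sign (−1)^0·+1^-4·-1^-4 = +1.
(a,b)_3: α=6, u≡1; β=6, v≡2 (mod 3); (1|3)=+1, (2|3)=-1; sign (−1)^0·+1^6·-1^6 = +1.
(a,b)_2: α=0, β=6; u≡1, v≡7 (mod 8); ε(u)ε(v)=0·1, αω(v)=0·0, βω(u)=6·0; sum ≡ 0  ⇒  +1.
(a,b)_5: α=2, u≡3; β=0, v≡3 (mod 5); (3|5)=-1, (3|5)=-1; sign (−1)^0·-1^0·-1^2 = +1.
(a,b)_∞: sgn(43993)=+, sgn(-274873)=−, so +1.
(a,b)_37: α=3, u≡6; β=5, v≡20 (mod 37); (6|37)=-1, (20|37)=-1; sign (−1)^0·-1^5·-1^3 = +1.
(a,b)_41: α=-1, u≡15; β=2, v≡1 (mod 41); (15|41)=-1, (1|41)=+1; sign (−1)^0·-1^2·+1^-1 = +1.
(a,b)_29: α=-1, u≡5; β=0, v≡10 (mod 29); (5|29)=+1, (10|29)=-1; sign (−1)^0·+1^0·-1^-1 = -1.
(a,b)_53: α=2, u≡45; β=2, v≡11 (mod 53); (45|53)=-1, (11|53)=+1; sign (−1)^0·-1^2·+1^2 = +1.
(a,b)_17: α=2, u≡11; β=3, v≡1 (mod 17); (11|17)=-1, (1|17)=+1; sign (−1)^0·-1^3·+1^2 = -1.
(43993, -274873 / ℚ) ramifies at {17, 19, 23, 29}: a division algebra.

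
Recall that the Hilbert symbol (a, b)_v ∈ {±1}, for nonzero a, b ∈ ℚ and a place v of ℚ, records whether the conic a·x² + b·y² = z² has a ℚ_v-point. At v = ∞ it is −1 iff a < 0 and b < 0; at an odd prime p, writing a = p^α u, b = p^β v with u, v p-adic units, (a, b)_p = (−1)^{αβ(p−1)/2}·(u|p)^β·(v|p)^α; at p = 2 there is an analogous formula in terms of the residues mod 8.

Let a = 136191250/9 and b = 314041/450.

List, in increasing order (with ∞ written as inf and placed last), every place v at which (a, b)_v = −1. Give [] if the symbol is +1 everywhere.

[17, 29]

(a, b) ≡ (754, 12818) mod (ℚ^×)²; places V = {2, 3, 5, 7, 13, 17, 29, ∞}.
(a,b)_17: α=2, u≡3; β=1, v≡12 (mod 17); (3|17)=-1, (12|17)=-1; sign (−1)^0·-1^1·-1^2 = -1.
(a,b)_29: α=1, u≡15; β=1, v≡24 (mod 29); (15|29)=-1, (24|29)=+1; sign (−1)^0·-1^1·+1^1 = -1.
(a,b)_2: α=1, β=-1; u≡1, v≡1 (mod 8); ε(u)ε(v)=0·0, αω(v)=1·0, βω(u)=-1·0; sum ≡ 0  ⇒  +1.
(a,b)_3: α=-2, u≡1; β=-2, v≡2 (mod 3); (1|3)=+1, (2|3)=-1; sign (−1)^0·+1^-2·-1^-2 = +1.
(a,b)_∞: sgn(754)=+, sgn(12818)=+, so +1.
(a,b)_7: α=0, u≡3; β=2, v≡2 (mod 7); (3|7)=-1, (2|7)=+1; sign (−1)^0·-1^2·+1^0 = +1.
(a,b)_13: α=1, u≡2; β=1, v≡2 (mod 13); (2|13)=-1, (2|13)=-1; sign (−1)^0·-1^1·-1^1 = +1.
(a,b)_5: α=4, u≡4; β=-2, v≡2 (mod 5); (4|5)=+1, (2|5)=-1; sign (−1)^0·+1^-2·-1^4 = +1.
(754, 12818 / ℚ) ramifies at {17, 29}: a division algebra.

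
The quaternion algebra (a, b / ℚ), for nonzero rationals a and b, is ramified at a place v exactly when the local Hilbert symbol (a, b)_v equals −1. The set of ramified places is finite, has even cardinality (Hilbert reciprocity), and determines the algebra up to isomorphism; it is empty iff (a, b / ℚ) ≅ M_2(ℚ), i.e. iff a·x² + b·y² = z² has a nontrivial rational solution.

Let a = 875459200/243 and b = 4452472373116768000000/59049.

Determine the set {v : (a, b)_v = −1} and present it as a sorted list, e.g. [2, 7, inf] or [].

[17, 19]

Mod squares: a ≡ 13566, b ≡ 22. Check v ∈ {∞, 2, 3, 5, 7, 11, 13, 17, 19}.
v=∞: 13566 > 0 and 22 > 0  ⇒  (a,b)_∞ = +1.
v=5: a=5^2·(≡1), b=5^6·(≡3) mod 5; (1|5)=+1, (3|5)=-1; (−1)^{2·6·2}·(+1)^6·(-1)^2 = +1.
v=2: v_2(a)=7, v_2(b)=11; units ≡ 7, 3 (mod 8); ε·ε+αω+βω = 1·1+7·1+11·0 ≡ 0  ⇒  (a,b)_2 = +1.
v=17: a=17^1·(≡2), b=17^2·(≡7) mod 17; (2|17)=+1, (7|17)=-1; (−1)^{1·2·8}·(+1)^2·(-1)^1 = -1.
v=19: a=19^1·(≡6), b=19^2·(≡14) mod 19; (6|19)=+1, (14|19)=-1; (−1)^{1·2·9}·(+1)^2·(-1)^1 = -1.
v=7: a=7^1·(≡6), b=7^2·(≡2) mod 7; (6|7)=-1, (2|7)=+1; (−1)^{1·2·3}·(-1)^2·(+1)^1 = +1.
v=3: a=3^-5·(≡1), b=3^-10·(≡1) mod 3; (1|3)=+1, (1|3)=+1; (−1)^{-5·-10·1}·(+1)^-10·(+1)^-5 = +1.
v=11: a=11^2·(≡5), b=11^5·(≡10) mod 11; (5|11)=+1, (10|11)=-1; (−1)^{2·5·5}·(+1)^5·(-1)^2 = +1.
v=13: a=13^0·(≡2), b=13^2·(≡1) mod 13; (2|13)=-1, (1|13)=+1; (−1)^{0·2·6}·(-1)^2·(+1)^0 = +1.
(13566, 22 / ℚ) ramifies at {17, 19}: a division algebra.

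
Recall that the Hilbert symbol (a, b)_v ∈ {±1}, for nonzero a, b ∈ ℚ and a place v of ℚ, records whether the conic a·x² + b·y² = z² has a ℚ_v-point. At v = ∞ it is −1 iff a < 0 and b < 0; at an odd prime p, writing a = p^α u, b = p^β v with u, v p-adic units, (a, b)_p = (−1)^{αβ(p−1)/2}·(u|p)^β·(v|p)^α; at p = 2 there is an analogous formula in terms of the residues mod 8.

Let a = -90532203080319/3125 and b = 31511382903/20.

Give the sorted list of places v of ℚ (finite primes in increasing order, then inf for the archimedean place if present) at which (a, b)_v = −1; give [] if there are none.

Mod squares: a ≡ -124355, b ≡ 7315. Check v ∈ {∞, 2, 3, 5, 7, 11, 13, 17, 19}.
v=2: v_2(a)=0, v_2(b)=-2; units ≡ 5, 3 (mod 8); ε·ε+αω+βω = 0·1+0·1+-2·1 ≡ 0  ⇒  (a,b)_2 = +1.
v=13: a=13^4·(≡9), b=13^2·(≡10) mod 13; (9|13)=+1, (10|13)=+1; (−1)^{4·2·6}·(+1)^2·(+1)^4 = +1.
v=5: a=5^-5·(≡1), b=5^-1·(≡2) mod 5; (1|5)=+1, (2|5)=-1; (−1)^{-5·-1·2}·(+1)^-1·(-1)^-5 = -1.
v=3: a=3^2·(≡1), b=3^2·(≡1) mod 3; (1|3)=+1, (1|3)=+1; (−1)^{2·2·1}·(+1)^2·(+1)^2 = +1.
v=∞: -124355 < 0 and 7315 > 0  ⇒  (a,b)_∞ = +1.
v=19: a=19^1·(≡10), b=19^1·(≡6) mod 19; (10|19)=-1, (6|19)=+1; (−1)^{1·1·9}·(-1)^1·(+1)^1 = +1.
v=11: a=11^1·(≡9), b=11^1·(≡5) mod 11; (9|11)=+1, (5|11)=+1; (−1)^{1·1·5}·(+1)^1·(+1)^1 = -1.
v=17: a=17^3·(≡11), b=17^2·(≡6) mod 17; (11|17)=-1, (6|17)=-1; (−1)^{3·2·8}·(-1)^2·(-1)^3 = -1.
v=7: a=7^3·(≡4), b=7^3·(≡4) mod 7; (4|7)=+1, (4|7)=+1; (−1)^{3·3·3}·(+1)^3·(+1)^3 = -1.
Ram(-124355, 7315) = {5, 7, 11, 17}; no ℚ_5-point on the conic.

[5, 7, 11, 17]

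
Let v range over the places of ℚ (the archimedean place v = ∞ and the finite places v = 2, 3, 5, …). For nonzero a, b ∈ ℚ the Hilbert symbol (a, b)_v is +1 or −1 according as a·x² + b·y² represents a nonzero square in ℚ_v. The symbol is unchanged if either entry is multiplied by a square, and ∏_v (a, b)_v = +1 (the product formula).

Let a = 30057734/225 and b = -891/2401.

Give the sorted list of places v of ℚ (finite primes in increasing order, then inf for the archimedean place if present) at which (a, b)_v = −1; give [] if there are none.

[2, 7, 17, 19]

(a, b) ≡ (104006, -11) mod (ℚ^×)²; places V = {2, 3, 5, 7, 11, 17, 19, 23, ∞}.
(a,b)_17: α=3, u≡8; β=0, v≡11 (mod 17); (8|17)=+1, (11|17)=-1; sign (−1)^0·+1^0·-1^3 = -1.
(a,b)_19: α=1, u≡10; β=0, v≡3 (mod 19); (10|19)=-1, (3|19)=-1; sign (−1)^0·-1^0·-1^1 = -1.
(a,b)_11: α=0, u≡5; β=1, v≡6 (mod 11); (5|11)=+1, (6|11)=-1; sign (−1)^0·+1^1·-1^0 = +1.
(a,b)_7: α=1, u≡1; β=-4, v≡5 (mod 7); (1|7)=+1, (5|7)=-1; sign (−1)^0·+1^-4·-1^1 = -1.
(a,b)_∞: sgn(104006)=+, sgn(-11)=−, so +1.
(a,b)_3: α=-2, u≡2; β=4, v≡1 (mod 3); (2|3)=-1, (1|3)=+1; sign (−1)^0·-1^4·+1^-2 = +1.
(a,b)_2: α=1, β=0; u≡3, v≡5 (mod 8); ε(u)ε(v)=1·0, αω(v)=1·1, βω(u)=0·1; sum ≡ 1  ⇒  -1.
(a,b)_23: α=1, u≡5; β=0, v≡16 (mod 23); (5|23)=-1, (16|23)=+1; sign (−1)^0·-1^0·+1^1 = +1.
(a,b)_5: α=-2, u≡1; β=0, v≡4 (mod 5); (1|5)=+1, (4|5)=+1; sign (−1)^0·+1^0·+1^-2 = +1.
Ram(104006, -11) = {2, 7, 17, 19}; no ℚ_2-point on the conic.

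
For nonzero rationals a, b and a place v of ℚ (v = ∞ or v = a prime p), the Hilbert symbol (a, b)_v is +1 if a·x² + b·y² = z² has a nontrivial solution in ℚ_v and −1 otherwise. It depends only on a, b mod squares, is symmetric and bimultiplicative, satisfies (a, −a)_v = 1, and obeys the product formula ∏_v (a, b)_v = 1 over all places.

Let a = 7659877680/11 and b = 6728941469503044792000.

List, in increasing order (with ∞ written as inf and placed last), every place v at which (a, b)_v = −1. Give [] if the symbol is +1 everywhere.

[3, 13]

Mod squares: a ≡ 6545, b ≡ 31395. Check v ∈ {∞, 2, 3, 5, 7, 11, 13, 17, 23}.
v=2: v_2(a)=4, v_2(b)=6; units ≡ 1, 3 (mod 8); ε·ε+αω+βω = 0·1+4·1+6·0 ≡ 0  ⇒  (a,b)_2 = +1.
v=11: a=11^-1·(≡4), b=11^2·(≡9) mod 11; (4|11)=+1, (9|11)=+1; (−1)^{-1·2·5}·(+1)^2·(+1)^-1 = +1.
v=23: a=23^2·(≡12), b=23^5·(≡18) mod 23; (12|23)=+1, (18|23)=+1; (−1)^{2·5·11}·(+1)^5·(+1)^2 = +1.
v=3: a=3^2·(≡2), b=3^5·(≡1) mod 3; (2|3)=-1, (1|3)=+1; (−1)^{2·5·1}·(-1)^5·(+1)^2 = -1.
v=7: a=7^1·(≡4), b=7^1·(≡3) mod 7; (4|7)=+1, (3|7)=-1; (−1)^{1·1·3}·(+1)^1·(-1)^1 = +1.
v=∞: 6545 > 0 and 31395 > 0  ⇒  (a,b)_∞ = +1.
v=17: a=17^1·(≡14), b=17^2·(≡16) mod 17; (14|17)=-1, (16|17)=+1; (−1)^{1·2·8}·(-1)^2·(+1)^1 = +1.
v=13: a=13^2·(≡7), b=13^3·(≡1) mod 13; (7|13)=-1, (1|13)=+1; (−1)^{2·3·6}·(-1)^3·(+1)^2 = -1.
v=5: a=5^1·(≡1), b=5^3·(≡1) mod 5; (1|5)=+1, (1|5)=+1; (−1)^{1·3·2}·(+1)^3·(+1)^1 = +1.
|Ram(6545, 31395)| = 2, even; anisotropic at {3, 13}.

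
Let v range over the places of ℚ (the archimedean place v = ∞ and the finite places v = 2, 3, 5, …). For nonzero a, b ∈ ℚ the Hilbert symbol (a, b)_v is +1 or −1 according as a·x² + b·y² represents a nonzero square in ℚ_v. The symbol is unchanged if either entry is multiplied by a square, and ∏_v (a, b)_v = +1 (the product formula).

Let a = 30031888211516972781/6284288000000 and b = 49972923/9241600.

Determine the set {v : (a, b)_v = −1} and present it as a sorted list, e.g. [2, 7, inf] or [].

(a, b) ≡ (357, 3003) mod (ℚ^×)²; places V = {2, 3, 5, 7, 11, 13, 17, 19, 43, ∞}.
(a,b)_5: α=-6, u≡3; β=-2, v≡2 (mod 5); (3|5)=-1, (2|5)=-1; sign (−1)^0·-1^-2·-1^-6 = +1.
(a,b)_11: α=2, u≡4; β=1, v≡3 (mod 11); (4|11)=+1, (3|11)=+1; sign (−1)^0·+1^1·+1^2 = +1.
(a,b)_17: α=-1, u≡4; β=0, v≡7 (mod 17); (4|17)=+1, (7|17)=-1; sign (−1)^0·+1^0·-1^-1 = -1.
(a,b)_13: α=2, u≡7; β=1, v≡9 (mod 13); (7|13)=-1, (9|13)=+1; sign (−1)^0·-1^1·+1^2 = -1.
(a,b)_7: α=9, u≡4; β=1, v≡1 (mod 7); (4|7)=+1, (1|7)=+1; sign (−1)^1·+1^1·+1^9 = -1.
(a,b)_2: α=-16, β=-10; u≡5, v≡3 (mod 8); ε(u)ε(v)=0·1, αω(v)=-16·1, βω(u)=-10·1; sum ≡ 0  ⇒  +1.
(a,b)_43: α=2, u≡1; β=2, v≡21 (mod 43); (1|43)=+1, (21|43)=+1; sign (−1)^0·+1^2·+1^2 = +1.
(a,b)_∞: sgn(357)=+, sgn(3003)=+, so +1.
(a,b)_3: α=9, u≡2; β=3, v≡2 (mod 3); (2|3)=-1, (2|3)=-1; sign (−1)^1·-1^3·-1^9 = -1.
(a,b)_19: α=-2, u≡14; β=-2, v≡5 (mod 19); (14|19)=-1, (5|19)=+1; sign (−1)^0·-1^-2·+1^-2 = +1.
(357, 3003 / ℚ) ramifies at {3, 7, 13, 17}: a division algebra.

[3, 7, 13, 17]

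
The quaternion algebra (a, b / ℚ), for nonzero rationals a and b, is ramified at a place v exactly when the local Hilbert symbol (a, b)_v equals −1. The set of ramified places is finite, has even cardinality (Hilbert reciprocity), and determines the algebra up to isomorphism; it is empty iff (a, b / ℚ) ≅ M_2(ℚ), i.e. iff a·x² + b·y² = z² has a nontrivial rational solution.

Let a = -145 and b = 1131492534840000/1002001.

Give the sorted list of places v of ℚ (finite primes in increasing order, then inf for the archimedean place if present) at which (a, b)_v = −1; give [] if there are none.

Mod squares: a ≡ -145, b ≡ 46139. Check v ∈ {∞, 2, 3, 5, 7, 11, 13, 29, 37, 43}.
v=3: a=3^0·(≡2), b=3^6·(≡2) mod 3; (2|3)=-1, (2|3)=-1; (−1)^{0·6·1}·(-1)^6·(-1)^0 = +1.
v=∞: -145 < 0 and 46139 > 0  ⇒  (a,b)_∞ = +1.
v=11: a=11^0·(≡9), b=11^-2·(≡4) mod 11; (9|11)=+1, (4|11)=+1; (−1)^{0·-2·5}·(+1)^-2·(+1)^0 = +1.
v=43: a=43^0·(≡27), b=43^1·(≡21) mod 43; (27|43)=-1, (21|43)=+1; (−1)^{0·1·21}·(-1)^1·(+1)^0 = -1.
v=7: a=7^0·(≡2), b=7^-2·(≡2) mod 7; (2|7)=+1, (2|7)=+1; (−1)^{0·-2·3}·(+1)^-2·(+1)^0 = +1.
v=37: a=37^0·(≡3), b=37^1·(≡36) mod 37; (3|37)=+1, (36|37)=+1; (−1)^{0·1·18}·(+1)^1·(+1)^0 = +1.
v=13: a=13^0·(≡11), b=13^-2·(≡8) mod 13; (11|13)=-1, (8|13)=-1; (−1)^{0·-2·6}·(-1)^-2·(-1)^0 = +1.
v=2: v_2(a)=0, v_2(b)=6; units ≡ 7, 3 (mod 8); ε·ε+αω+βω = 1·1+0·1+6·0 ≡ 1  ⇒  (a,b)_2 = -1.
v=5: a=5^1·(≡1), b=5^4·(≡4) mod 5; (1|5)=+1, (4|5)=+1; (−1)^{1·4·2}·(+1)^4·(+1)^1 = +1.
v=29: a=29^1·(≡24), b=29^3·(≡4) mod 29; (24|29)=+1, (4|29)=+1; (−1)^{1·3·14}·(+1)^3·(+1)^1 = +1.
(-145, 46139 / ℚ) ramifies at {2, 43}: a division algebra.

[2, 43]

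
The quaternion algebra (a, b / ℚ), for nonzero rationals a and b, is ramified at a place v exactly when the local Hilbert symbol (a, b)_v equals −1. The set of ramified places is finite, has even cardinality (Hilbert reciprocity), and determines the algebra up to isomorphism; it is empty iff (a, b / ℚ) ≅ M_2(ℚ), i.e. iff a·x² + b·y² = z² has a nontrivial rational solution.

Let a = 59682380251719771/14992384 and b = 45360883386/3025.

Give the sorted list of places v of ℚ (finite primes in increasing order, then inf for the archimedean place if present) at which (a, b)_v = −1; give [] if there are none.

(a, b) ≡ (51, 26) mod (ℚ^×)²; places V = {2, 3, 5, 7, 11, 13, 17, ∞}.
(a,b)_13: α=4, u≡9; β=3, v≡11 (mod 13); (9|13)=+1, (11|13)=-1; sign (−1)^0·+1^3·-1^4 = +1.
(a,b)_7: α=4, u≡2; β=2, v≡3 (mod 7); (2|7)=+1, (3|7)=-1; sign (−1)^0·+1^2·-1^4 = +1.
(a,b)_5: α=0, u≡4; β=-2, v≡1 (mod 5); (4|5)=+1, (1|5)=+1; sign (−1)^0·+1^-2·+1^0 = +1.
(a,b)_11: α=-4, u≡7; β=-2, v≡9 (mod 11); (7|11)=-1, (9|11)=+1; sign (−1)^0·-1^-2·+1^-4 = +1.
(a,b)_3: α=11, u≡2; β=6, v≡2 (mod 3); (2|3)=-1, (2|3)=-1; sign (−1)^0·-1^6·-1^11 = -1.
(a,b)_2: α=-10, β=1; u≡3, v≡5 (mod 8); ε(u)ε(v)=1·0, αω(v)=-10·1, βω(u)=1·1; sum ≡ 1  ⇒  -1.
(a,b)_17: α=3, u≡6; β=2, v≡2 (mod 17); (6|17)=-1, (2|17)=+1; sign (−1)^0·-1^2·+1^3 = +1.
(a,b)_∞: sgn(51)=+, sgn(26)=+, so +1.
|Ram(51, 26)| = 2, even; anisotropic at {2, 3}.

[2, 3]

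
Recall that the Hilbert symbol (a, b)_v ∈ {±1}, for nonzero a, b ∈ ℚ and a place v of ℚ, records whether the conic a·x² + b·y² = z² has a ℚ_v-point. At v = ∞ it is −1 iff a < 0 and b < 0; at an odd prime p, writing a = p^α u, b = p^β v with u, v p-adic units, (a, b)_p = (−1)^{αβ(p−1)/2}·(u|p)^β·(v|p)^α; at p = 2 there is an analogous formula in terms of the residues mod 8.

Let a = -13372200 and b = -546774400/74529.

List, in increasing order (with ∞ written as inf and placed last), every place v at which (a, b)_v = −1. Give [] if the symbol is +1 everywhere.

Mod squares: a ≡ -14858, b ≡ -646. Check v ∈ {∞, 2, 3, 5, 7, 13, 17, 19, 23}.
v=2: v_2(a)=3, v_2(b)=7; units ≡ 3, 5 (mod 8); ε·ε+αω+βω = 1·0+3·1+7·1 ≡ 0  ⇒  (a,b)_2 = +1.
v=3: a=3^2·(≡1), b=3^-2·(≡2) mod 3; (1|3)=+1, (2|3)=-1; (−1)^{2·-2·1}·(+1)^-2·(-1)^2 = +1.
v=7: a=7^0·(≡5), b=7^-2·(≡5) mod 7; (5|7)=-1, (5|7)=-1; (−1)^{0·-2·3}·(-1)^-2·(-1)^0 = +1.
v=19: a=19^1·(≡17), b=19^1·(≡6) mod 19; (17|19)=+1, (6|19)=+1; (−1)^{1·1·9}·(+1)^1·(+1)^1 = -1.
v=13: a=13^0·(≡3), b=13^-2·(≡3) mod 13; (3|13)=+1, (3|13)=+1; (−1)^{0·-2·6}·(+1)^-2·(+1)^0 = +1.
v=17: a=17^1·(≡7), b=17^1·(≡1) mod 17; (7|17)=-1, (1|17)=+1; (−1)^{1·1·8}·(-1)^1·(+1)^1 = -1.
v=∞: -14858 < 0 and -646 < 0  ⇒  (a,b)_∞ = -1.
v=5: a=5^2·(≡2), b=5^2·(≡1) mod 5; (2|5)=-1, (1|5)=+1; (−1)^{2·2·2}·(-1)^2·(+1)^2 = +1.
v=23: a=23^1·(≡17), b=23^2·(≡15) mod 23; (17|23)=-1, (15|23)=-1; (−1)^{1·2·11}·(-1)^2·(-1)^1 = -1.
|Ram(-14858, -646)| = 4, even; anisotropic at {17, 19, 23, ∞}.

[17, 19, 23, inf]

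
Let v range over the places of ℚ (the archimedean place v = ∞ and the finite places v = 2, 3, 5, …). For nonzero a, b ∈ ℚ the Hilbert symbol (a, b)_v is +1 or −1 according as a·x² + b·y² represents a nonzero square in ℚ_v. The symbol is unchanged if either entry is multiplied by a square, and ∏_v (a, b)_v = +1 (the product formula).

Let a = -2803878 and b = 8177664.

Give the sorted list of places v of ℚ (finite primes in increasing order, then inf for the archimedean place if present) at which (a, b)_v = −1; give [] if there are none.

Mod squares: a ≡ -22, b ≡ 66. Check v ∈ {∞, 2, 3, 7, 11, 17}.
v=7: a=7^2·(≡3), b=7^0·(≡5) mod 7; (3|7)=-1, (5|7)=-1; (−1)^{2·0·3}·(-1)^0·(-1)^2 = +1.
v=2: v_2(a)=1, v_2(b)=11; units ≡ 5, 1 (mod 8); ε·ε+αω+βω = 0·0+1·0+11·1 ≡ 1  ⇒  (a,b)_2 = -1.
v=3: a=3^2·(≡2), b=3^1·(≡1) mod 3; (2|3)=-1, (1|3)=+1; (−1)^{2·1·1}·(-1)^1·(+1)^2 = -1.
v=11: a=11^1·(≡5), b=11^3·(≡6) mod 11; (5|11)=+1, (6|11)=-1; (−1)^{1·3·5}·(+1)^3·(-1)^1 = +1.
v=∞: -22 < 0 and 66 > 0  ⇒  (a,b)_∞ = +1.
v=17: a=17^2·(≡5), b=17^0·(≡1) mod 17; (5|17)=-1, (1|17)=+1; (−1)^{2·0·8}·(-1)^0·(+1)^2 = +1.
(-22, 66 / ℚ) ramifies at {2, 3}: a division algebra.

[2, 3]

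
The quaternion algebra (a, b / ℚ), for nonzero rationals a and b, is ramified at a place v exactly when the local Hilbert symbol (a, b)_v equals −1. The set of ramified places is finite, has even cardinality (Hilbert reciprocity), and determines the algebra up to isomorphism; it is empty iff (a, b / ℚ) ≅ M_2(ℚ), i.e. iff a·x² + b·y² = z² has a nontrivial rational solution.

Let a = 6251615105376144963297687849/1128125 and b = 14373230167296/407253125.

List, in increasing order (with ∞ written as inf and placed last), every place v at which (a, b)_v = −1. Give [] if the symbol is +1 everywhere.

(a, b) ≡ (16445, 1105) mod (ℚ^×)²; places V = {2, 3, 5, 7, 11, 13, 17, 19, 23, ∞}.
(a,b)_∞: sgn(16445)=+, sgn(1105)=+, so +1.
(a,b)_17: α=4, u≡12; β=1, v≡14 (mod 17); (12|17)=-1, (14|17)=-1; sign (−1)^0·-1^1·-1^4 = -1.
(a,b)_3: α=4, u≡2; β=4, v≡1 (mod 3); (2|3)=-1, (1|3)=+1; sign (−1)^0·-1^4·+1^4 = +1.
(a,b)_11: α=5, u≡10; β=2, v≡4 (mod 11); (10|11)=-1, (4|11)=+1; sign (−1)^0·-1^2·+1^5 = +1.
(a,b)_2: α=0, β=8; u≡5, v≡1 (mod 8); ε(u)ε(v)=0·0, αω(v)=0·0, βω(u)=8·1; sum ≡ 0  ⇒  +1.
(a,b)_23: α=5, u≡8; β=2, v≡4 (mod 23); (8|23)=+1, (4|23)=+1; sign (−1)^0·+1^2·+1^5 = +1.
(a,b)_7: α=4, u≡1; β=2, v≡6 (mod 7); (1|7)=+1, (6|7)=-1; sign (−1)^0·+1^2·-1^4 = +1.
(a,b)_19: α=-2, u≡13; β=-4, v≡10 (mod 19); (13|19)=-1, (10|19)=-1; sign (−1)^0·-1^-4·-1^-2 = +1.
(a,b)_13: α=5, u≡4; β=1, v≡6 (mod 13); (4|13)=+1, (6|13)=-1; sign (−1)^0·+1^1·-1^5 = -1.
(a,b)_5: α=-5, u≡4; β=-5, v≡1 (mod 5); (4|5)=+1, (1|5)=+1; sign (−1)^0·+1^-5·+1^-5 = +1.
Ram(16445, 1105) = {13, 17}; no ℚ_13-point on the conic.

[13, 17]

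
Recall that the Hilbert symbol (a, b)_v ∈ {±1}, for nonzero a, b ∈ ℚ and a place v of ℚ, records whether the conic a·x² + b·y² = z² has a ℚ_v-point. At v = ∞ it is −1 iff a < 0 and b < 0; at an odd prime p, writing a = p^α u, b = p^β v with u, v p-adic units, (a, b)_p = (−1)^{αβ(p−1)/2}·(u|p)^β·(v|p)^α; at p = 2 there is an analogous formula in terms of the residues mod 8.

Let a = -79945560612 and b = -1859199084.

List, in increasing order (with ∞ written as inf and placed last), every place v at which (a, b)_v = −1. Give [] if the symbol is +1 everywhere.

[43, inf]

(a, b) ≡ (-1201033, -27931) mod (ℚ^×)²; places V = {2, 3, 17, 31, 43, 53, ∞}.
(a,b)_43: α=3, u≡39; β=2, v≡39 (mod 43); (39|43)=-1, (39|43)=-1; sign (−1)^0·-1^2·-1^3 = -1.
(a,b)_17: α=1, u≡10; β=1, v≡3 (mod 17); (10|17)=-1, (3|17)=-1; sign (−1)^0·-1^1·-1^1 = +1.
(a,b)_∞: sgn(-1201033)=−, sgn(-27931)=−, so -1.
(a,b)_2: α=2, β=2; u≡7, v≡5 (mod 8); ε(u)ε(v)=1·0, αω(v)=2·1, βω(u)=2·0; sum ≡ 0  ⇒  +1.
(a,b)_31: α=1, u≡18; β=1, v≡17 (mod 31); (18|31)=+1, (17|31)=-1; sign (−1)^1·+1^1·-1^1 = +1.
(a,b)_53: α=1, u≡14; β=1, v≡41 (mod 53); (14|53)=-1, (41|53)=-1; sign (−1)^0·-1^1·-1^1 = +1.
(a,b)_3: α=2, u≡2; β=2, v≡2 (mod 3); (2|3)=-1, (2|3)=-1; sign (−1)^0·-1^2·-1^2 = +1.
|Ram(-1201033, -27931)| = 2, even; anisotropic at {43, ∞}.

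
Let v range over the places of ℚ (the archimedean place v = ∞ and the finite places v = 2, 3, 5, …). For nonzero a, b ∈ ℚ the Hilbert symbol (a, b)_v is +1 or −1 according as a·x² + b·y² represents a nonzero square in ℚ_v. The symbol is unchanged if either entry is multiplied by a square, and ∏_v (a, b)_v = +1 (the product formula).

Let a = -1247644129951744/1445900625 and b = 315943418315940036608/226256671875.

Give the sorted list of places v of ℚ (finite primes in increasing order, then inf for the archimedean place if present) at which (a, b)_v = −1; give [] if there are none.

(a, b) ≡ (-19, 51) mod (ℚ^×)²; places V = {2, 3, 5, 7, 13, 17, 19, ∞}.
(a,b)_∞: sgn(-19)=−, sgn(51)=+, so +1.
(a,b)_19: α=3, u≡14; β=4, v≡8 (mod 19); (14|19)=-1, (8|19)=-1; sign (−1)^0·-1^4·-1^3 = -1.
(a,b)_17: α=2, u≡9; β=3, v≡11 (mod 17); (9|17)=+1, (11|17)=-1; sign (−1)^0·+1^3·-1^2 = +1.
(a,b)_3: α=-4, u≡2; β=-1, v≡2 (mod 3); (2|3)=-1, (2|3)=-1; sign (−1)^0·-1^-1·-1^-4 = -1.
(a,b)_2: α=18, β=22; u≡5, v≡3 (mod 8); ε(u)ε(v)=0·1, αω(v)=18·1, βω(u)=22·1; sum ≡ 0  ⇒  +1.
(a,b)_13: α=-4, u≡7; β=-6, v≡9 (mod 13); (7|13)=-1, (9|13)=+1; sign (−1)^0·-1^-6·+1^-4 = +1.
(a,b)_5: α=-4, u≡1; β=-6, v≡4 (mod 5); (1|5)=+1, (4|5)=+1; sign (−1)^0·+1^-6·+1^-4 = +1.
(a,b)_7: α=4, u≡2; β=6, v≡1 (mod 7); (2|7)=+1, (1|7)=+1; sign (−1)^0·+1^6·+1^4 = +1.
|Ram(-19, 51)| = 2, even; anisotropic at {3, 19}.

[3, 19]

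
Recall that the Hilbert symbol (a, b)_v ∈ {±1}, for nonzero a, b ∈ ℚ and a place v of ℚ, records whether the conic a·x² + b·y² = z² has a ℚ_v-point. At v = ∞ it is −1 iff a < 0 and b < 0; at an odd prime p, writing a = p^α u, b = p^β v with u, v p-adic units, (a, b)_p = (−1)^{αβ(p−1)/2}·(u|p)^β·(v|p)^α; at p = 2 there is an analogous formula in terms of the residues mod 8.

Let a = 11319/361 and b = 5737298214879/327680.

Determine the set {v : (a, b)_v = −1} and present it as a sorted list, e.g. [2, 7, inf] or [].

Mod squares: a ≡ 231, b ≡ 408595. Check v ∈ {∞, 2, 3, 5, 7, 11, 17, 19, 23}.
v=17: a=17^0·(≡12), b=17^1·(≡7) mod 17; (12|17)=-1, (7|17)=-1; (−1)^{0·1·8}·(-1)^1·(-1)^0 = -1.
v=2: v_2(a)=0, v_2(b)=-16; units ≡ 7, 3 (mod 8); ε·ε+αω+βω = 1·1+0·1+-16·0 ≡ 1  ⇒  (a,b)_2 = -1.
v=11: a=11^1·(≡8), b=11^1·(≡3) mod 11; (8|11)=-1, (3|11)=+1; (−1)^{1·1·5}·(-1)^1·(+1)^1 = +1.
v=5: a=5^0·(≡4), b=5^-1·(≡4) mod 5; (4|5)=+1, (4|5)=+1; (−1)^{0·-1·2}·(+1)^-1·(+1)^0 = +1.
v=3: a=3^1·(≡2), b=3^4·(≡1) mod 3; (2|3)=-1, (1|3)=+1; (−1)^{1·4·1}·(-1)^4·(+1)^1 = +1.
v=7: a=7^3·(≡3), b=7^4·(≡3) mod 7; (3|7)=-1, (3|7)=-1; (−1)^{3·4·3}·(-1)^4·(-1)^3 = -1.
v=23: a=23^0·(≡16), b=23^1·(≡13) mod 23; (16|23)=+1, (13|23)=+1; (−1)^{0·1·11}·(+1)^1·(+1)^0 = +1.
v=∞: 231 > 0 and 408595 > 0  ⇒  (a,b)_∞ = +1.
v=19: a=19^-2·(≡14), b=19^3·(≡6) mod 19; (14|19)=-1, (6|19)=+1; (−1)^{-2·3·9}·(-1)^3·(+1)^-2 = -1.
|Ram(231, 408595)| = 4, even; anisotropic at {2, 7, 17, 19}.

[2, 7, 17, 19]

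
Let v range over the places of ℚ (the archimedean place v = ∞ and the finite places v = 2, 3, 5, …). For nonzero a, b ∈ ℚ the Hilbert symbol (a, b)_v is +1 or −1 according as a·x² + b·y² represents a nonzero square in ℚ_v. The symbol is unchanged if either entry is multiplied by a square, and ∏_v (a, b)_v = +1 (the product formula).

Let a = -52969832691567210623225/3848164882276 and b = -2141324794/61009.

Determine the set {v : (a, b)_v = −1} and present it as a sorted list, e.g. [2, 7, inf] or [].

Mod squares: a ≡ -41, b ≡ -43700506. Check v ∈ {∞, 2, 5, 7, 11, 13, 17, 19, 23, 29, 41, 47}.
v=29: a=29^2·(≡8), b=29^1·(≡25) mod 29; (8|29)=-1, (25|29)=+1; (−1)^{2·1·14}·(-1)^1·(+1)^2 = -1.
v=∞: -41 < 0 and -43700506 < 0  ⇒  (a,b)_∞ = -1.
v=41: a=41^3·(≡25), b=41^1·(≡6) mod 41; (25|41)=+1, (6|41)=-1; (−1)^{3·1·20}·(+1)^1·(-1)^3 = -1.
v=17: a=17^2·(≡7), b=17^1·(≡10) mod 17; (7|17)=-1, (10|17)=-1; (−1)^{2·1·8}·(-1)^1·(-1)^2 = -1.
v=23: a=23^2·(≡7), b=23^1·(≡16) mod 23; (7|23)=-1, (16|23)=+1; (−1)^{2·1·11}·(-1)^1·(+1)^2 = -1.
v=47: a=47^4·(≡37), b=47^1·(≡2) mod 47; (37|47)=+1, (2|47)=+1; (−1)^{4·1·23}·(+1)^1·(+1)^4 = +1.
v=5: a=5^2·(≡1), b=5^0·(≡4) mod 5; (1|5)=+1, (4|5)=+1; (−1)^{2·0·2}·(+1)^0·(+1)^2 = +1.
v=19: a=19^-6·(≡4), b=19^-2·(≡9) mod 19; (4|19)=+1, (9|19)=+1; (−1)^{-6·-2·9}·(+1)^-2·(+1)^-6 = +1.
v=11: a=11^-2·(≡3), b=11^0·(≡6) mod 11; (3|11)=+1, (6|11)=-1; (−1)^{-2·0·5}·(+1)^0·(-1)^-2 = +1.
v=7: a=7^2·(≡1), b=7^2·(≡1) mod 7; (1|7)=+1, (1|7)=+1; (−1)^{2·2·3}·(+1)^2·(+1)^2 = +1.
v=2: v_2(a)=-2, v_2(b)=1; units ≡ 7, 3 (mod 8); ε·ε+αω+βω = 1·1+-2·1+1·0 ≡ 1  ⇒  (a,b)_2 = -1.
v=13: a=13^-2·(≡7), b=13^-2·(≡8) mod 13; (7|13)=-1, (8|13)=-1; (−1)^{-2·-2·6}·(-1)^-2·(-1)^-2 = +1.
Ram(-41, -43700506) = {2, 17, 23, 29, 41, ∞}; no ℚ_2-point on the conic.

[2, 17, 23, 29, 41, inf]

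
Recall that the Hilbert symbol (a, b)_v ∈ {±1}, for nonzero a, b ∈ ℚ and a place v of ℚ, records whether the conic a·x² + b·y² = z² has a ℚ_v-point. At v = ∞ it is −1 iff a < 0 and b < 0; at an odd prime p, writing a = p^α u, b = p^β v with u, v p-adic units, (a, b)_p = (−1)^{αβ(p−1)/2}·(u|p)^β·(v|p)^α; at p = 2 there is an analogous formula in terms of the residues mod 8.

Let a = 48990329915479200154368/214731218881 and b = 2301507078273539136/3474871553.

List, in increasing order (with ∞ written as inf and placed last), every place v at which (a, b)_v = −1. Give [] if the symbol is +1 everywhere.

Mod squares: a ≡ 187, b ≡ 17017. Check v ∈ {∞, 2, 3, 7, 11, 13, 17, 19, 29, 31}.
v=2: v_2(a)=8, v_2(b)=6; units ≡ 3, 1 (mod 8); ε·ε+αω+βω = 1·0+8·0+6·1 ≡ 0  ⇒  (a,b)_2 = +1.
v=17: a=17^1·(≡11), b=17^-3·(≡15) mod 17; (11|17)=-1, (15|17)=+1; (−1)^{1·-3·8}·(-1)^-3·(+1)^1 = -1.
v=∞: 187 > 0 and 17017 > 0  ⇒  (a,b)_∞ = +1.
v=31: a=31^6·(≡4), b=31^4·(≡12) mod 31; (4|31)=+1, (12|31)=-1; (−1)^{6·4·15}·(+1)^4·(-1)^6 = +1.
v=19: a=19^-2·(≡16), b=19^0·(≡13) mod 19; (16|19)=+1, (13|19)=-1; (−1)^{-2·0·9}·(+1)^0·(-1)^-2 = +1.
v=13: a=13^0·(≡2), b=13^1·(≡10) mod 13; (2|13)=-1, (10|13)=+1; (−1)^{0·1·6}·(-1)^1·(+1)^0 = -1.
v=3: a=3^4·(≡1), b=3^8·(≡1) mod 3; (1|3)=+1, (1|3)=+1; (−1)^{4·8·1}·(+1)^8·(+1)^4 = +1.
v=7: a=7^6·(≡5), b=7^3·(≡1) mod 7; (5|7)=-1, (1|7)=+1; (−1)^{6·3·3}·(-1)^3·(+1)^6 = -1.
v=29: a=29^-6·(≡25), b=29^-4·(≡16) mod 29; (25|29)=+1, (16|29)=+1; (−1)^{-6·-4·14}·(+1)^-4·(+1)^-6 = +1.
v=11: a=11^3·(≡6), b=11^3·(≡2) mod 11; (6|11)=-1, (2|11)=-1; (−1)^{3·3·5}·(-1)^3·(-1)^3 = -1.
Ram(187, 17017) = {7, 11, 13, 17}; no ℚ_7-point on the conic.

[7, 11, 13, 17]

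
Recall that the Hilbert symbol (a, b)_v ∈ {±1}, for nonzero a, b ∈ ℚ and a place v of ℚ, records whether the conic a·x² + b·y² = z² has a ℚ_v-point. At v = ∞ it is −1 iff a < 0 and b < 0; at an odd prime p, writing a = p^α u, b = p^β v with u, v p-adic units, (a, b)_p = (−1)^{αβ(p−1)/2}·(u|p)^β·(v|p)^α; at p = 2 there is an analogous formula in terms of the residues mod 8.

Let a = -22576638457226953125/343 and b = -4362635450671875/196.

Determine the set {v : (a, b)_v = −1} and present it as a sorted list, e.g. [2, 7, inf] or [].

Mod squares: a ≡ -1983163, b ≡ -6516107. Check v ∈ {∞, 2, 3, 5, 7, 13, 19, 23, 31, 37}.
v=23: a=23^4·(≡4), b=23^3·(≡17) mod 23; (4|23)=+1, (17|23)=-1; (−1)^{4·3·11}·(+1)^3·(-1)^4 = +1.
v=2: v_2(a)=0, v_2(b)=-2; units ≡ 5, 5 (mod 8); ε·ε+αω+βω = 0·0+0·1+-2·1 ≡ 0  ⇒  (a,b)_2 = +1.
v=37: a=37^1·(≡18), b=37^1·(≡27) mod 37; (18|37)=-1, (27|37)=+1; (−1)^{1·1·18}·(-1)^1·(+1)^1 = -1.
v=3: a=3^6·(≡2), b=3^4·(≡1) mod 3; (2|3)=-1, (1|3)=+1; (−1)^{6·4·1}·(-1)^4·(+1)^6 = +1.
v=13: a=13^1·(≡10), b=13^1·(≡11) mod 13; (10|13)=+1, (11|13)=-1; (−1)^{1·1·6}·(+1)^1·(-1)^1 = -1.
v=∞: -1983163 < 0 and -6516107 < 0  ⇒  (a,b)_∞ = -1.
v=31: a=31^1·(≡26), b=31^1·(≡16) mod 31; (26|31)=-1, (16|31)=+1; (−1)^{1·1·15}·(-1)^1·(+1)^1 = +1.
v=5: a=5^8·(≡3), b=5^6·(≡2) mod 5; (3|5)=-1, (2|5)=-1; (−1)^{8·6·2}·(-1)^6·(-1)^8 = +1.
v=7: a=7^-3·(≡2), b=7^-2·(≡2) mod 7; (2|7)=+1, (2|7)=+1; (−1)^{-3·-2·3}·(+1)^-2·(+1)^-3 = +1.
v=19: a=19^1·(≡1), b=19^1·(≡5) mod 19; (1|19)=+1, (5|19)=+1; (−1)^{1·1·9}·(+1)^1·(+1)^1 = -1.
|Ram(-1983163, -6516107)| = 4, even; anisotropic at {13, 19, 37, ∞}.

[13, 19, 37, inf]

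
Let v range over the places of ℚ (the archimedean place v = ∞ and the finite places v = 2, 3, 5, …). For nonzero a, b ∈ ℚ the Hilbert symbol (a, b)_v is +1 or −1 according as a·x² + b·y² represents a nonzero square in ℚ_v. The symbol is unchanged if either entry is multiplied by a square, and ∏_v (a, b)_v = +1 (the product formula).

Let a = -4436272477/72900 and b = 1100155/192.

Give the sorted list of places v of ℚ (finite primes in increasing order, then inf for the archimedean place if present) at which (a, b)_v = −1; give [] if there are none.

[3, 5]

Mod squares: a ≡ -13, b ≡ 1785. Check v ∈ {∞, 2, 3, 5, 7, 13, 17, 29, 43}.
v=2: v_2(a)=-2, v_2(b)=-6; units ≡ 3, 1 (mod 8); ε·ε+αω+βω = 1·0+-2·0+-6·1 ≡ 0  ⇒  (a,b)_2 = +1.
v=3: a=3^-6·(≡2), b=3^-1·(≡1) mod 3; (2|3)=-1, (1|3)=+1; (−1)^{-6·-1·1}·(-1)^-1·(+1)^-6 = -1.
v=∞: -13 < 0 and 1785 > 0  ⇒  (a,b)_∞ = +1.
v=43: a=43^0·(≡19), b=43^2·(≡19) mod 43; (19|43)=-1, (19|43)=-1; (−1)^{0·2·21}·(-1)^2·(-1)^0 = +1.
v=7: a=7^4·(≡4), b=7^1·(≡5) mod 7; (4|7)=+1, (5|7)=-1; (−1)^{4·1·3}·(+1)^1·(-1)^4 = +1.
v=29: a=29^2·(≡7), b=29^0·(≡28) mod 29; (7|29)=+1, (28|29)=+1; (−1)^{2·0·14}·(+1)^0·(+1)^2 = +1.
v=17: a=17^0·(≡2), b=17^1·(≡6) mod 17; (2|17)=+1, (6|17)=-1; (−1)^{0·1·8}·(+1)^1·(-1)^0 = +1.
v=13: a=13^3·(≡4), b=13^0·(≡3) mod 13; (4|13)=+1, (3|13)=+1; (−1)^{3·0·6}·(+1)^0·(+1)^3 = +1.
v=5: a=5^-2·(≡3), b=5^1·(≡3) mod 5; (3|5)=-1, (3|5)=-1; (−1)^{-2·1·2}·(-1)^1·(-1)^-2 = -1.
(-13, 1785 / ℚ) ramifies at {3, 5}: a division algebra.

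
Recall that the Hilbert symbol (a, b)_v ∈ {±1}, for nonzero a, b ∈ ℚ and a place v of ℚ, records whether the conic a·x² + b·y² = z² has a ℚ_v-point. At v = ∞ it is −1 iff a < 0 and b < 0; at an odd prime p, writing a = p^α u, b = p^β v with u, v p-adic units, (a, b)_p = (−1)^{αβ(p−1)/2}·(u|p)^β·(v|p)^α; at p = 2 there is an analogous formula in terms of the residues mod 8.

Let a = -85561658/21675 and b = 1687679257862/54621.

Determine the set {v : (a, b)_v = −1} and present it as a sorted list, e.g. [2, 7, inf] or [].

[7, 19]

(a, b) ≡ (-1806, 798) mod (ℚ^×)²; places V = {2, 3, 5, 7, 13, 17, 19, 29, 43, ∞}.
(a,b)_5: α=-2, u≡1; β=0, v≡2 (mod 5); (1|5)=+1, (2|5)=-1; sign (−1)^0·+1^0·-1^-2 = +1.
(a,b)_7: α=1, u≡4; β=-1, v≡2 (mod 7); (4|7)=+1, (2|7)=+1; sign (−1)^1·+1^-1·+1^1 = -1.
(a,b)_3: α=-1, u≡1; β=-3, v≡2 (mod 3); (1|3)=+1, (2|3)=-1; sign (−1)^1·+1^-3·-1^-1 = +1.
(a,b)_∞: sgn(-1806)=−, sgn(798)=+, so +1.
(a,b)_2: α=1, β=1; u≡1, v≡7 (mod 8); ε(u)ε(v)=0·1, αω(v)=1·0, βω(u)=1·0; sum ≡ 0  ⇒  +1.
(a,b)_13: α=2, u≡4; β=4, v≡8 (mod 13); (4|13)=+1, (8|13)=-1; sign (−1)^0·+1^4·-1^2 = +1.
(a,b)_29: α=2, u≡14; β=2, v≡18 (mod 29); (14|29)=-1, (18|29)=-1; sign (−1)^0·-1^2·-1^2 = +1.
(a,b)_17: α=-2, u≡8; β=-2, v≡4 (mod 17); (8|17)=+1, (4|17)=+1; sign (−1)^0·+1^-2·+1^-2 = +1.
(a,b)_19: α=0, u≡15; β=1, v≡16 (mod 19); (15|19)=-1, (16|19)=+1; sign (−1)^0·-1^1·+1^0 = -1.
(a,b)_43: α=1, u≡35; β=2, v≡23 (mod 43); (35|43)=+1, (23|43)=+1; sign (−1)^0·+1^2·+1^1 = +1.
(-1806, 798 / ℚ) ramifies at {7, 19}: a division algebra.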